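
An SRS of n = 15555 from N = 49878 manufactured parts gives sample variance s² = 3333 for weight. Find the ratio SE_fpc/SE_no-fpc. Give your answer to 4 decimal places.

f = n/N = 15555/49878 = 0.31186094.
SE_no-fpc = √(s²/n) = 0.46289517; SE_fpc = √((1−f)s²/n) = 0.38399074.
Ratio = √(1−f) = 0.82954148.

0.8295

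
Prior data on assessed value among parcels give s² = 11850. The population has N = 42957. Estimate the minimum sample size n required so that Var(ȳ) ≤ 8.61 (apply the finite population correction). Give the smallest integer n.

Without fpc, n₀ = s²/D = 11850/8.61 = 1376.3066.
With fpc, (1 − n/N)·s²/n ≤ D requires n ≥ n₀/(1 + n₀/N) = 1376.3066/(1 + 1376.3066/42957) = 1333.5798.
Rounding up, n = 1334.

1334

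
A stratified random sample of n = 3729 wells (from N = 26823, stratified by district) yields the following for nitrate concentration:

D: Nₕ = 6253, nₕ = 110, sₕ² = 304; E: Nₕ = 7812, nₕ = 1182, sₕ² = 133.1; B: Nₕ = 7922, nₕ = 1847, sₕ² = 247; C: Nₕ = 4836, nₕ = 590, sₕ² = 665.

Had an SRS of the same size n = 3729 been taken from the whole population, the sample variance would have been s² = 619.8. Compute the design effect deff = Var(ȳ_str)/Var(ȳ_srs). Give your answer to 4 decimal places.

1.3750

Var(ȳ_str) = Σ Wₕ²(1−fₕ)sₕ²/nₕ with Wₕ = Nₕ/26823:
  D: (6253/26823)²·(1−110/6253)·304/110 = 0.14754862
  E: (7812/26823)²·(1−1182/7812)·133.1/1182 = 0.0081062808
  B: (7922/26823)²·(1−1847/7922)·247/1847 = 0.0089453323
  C: (4836/26823)²·(1−590/4836)·665/590 = 0.032167789
  → Var(ȳ_str) = 0.19676802.
Var(ȳ_srs) = (1 − 3729/26823)·619.8/3729 = 0.14310375.
deff = 0.19676802 / 0.14310375 = 1.3750.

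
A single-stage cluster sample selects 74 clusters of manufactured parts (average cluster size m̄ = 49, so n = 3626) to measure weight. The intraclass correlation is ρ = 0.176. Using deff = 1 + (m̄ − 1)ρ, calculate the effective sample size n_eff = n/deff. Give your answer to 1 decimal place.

383.8

deff = 1 + (49 − 1)·0.176 = 1 + 8.448 = 9.448.
n_eff = 3626 / 9.448 = 383.8.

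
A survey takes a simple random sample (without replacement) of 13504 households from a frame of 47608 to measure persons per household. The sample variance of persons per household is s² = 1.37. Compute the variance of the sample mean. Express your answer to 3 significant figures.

Under SRS without replacement, Var(ȳ) = (1 − f)·s²/n with f = n/N = 13504/47608 = 0.28364981.
Var(ȳ) = (1 − 0.28364981)·1.37/13504 = 0.71635019·1.0145142 × 10^-4 = 7.2674746 × 10^-5.

7.27 × 10^-5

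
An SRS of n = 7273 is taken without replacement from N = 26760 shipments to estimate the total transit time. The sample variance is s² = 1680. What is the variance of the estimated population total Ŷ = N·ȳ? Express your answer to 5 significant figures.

1.2046 × 10^8

Var(Ŷ) = N²·Var(ȳ) = N²·(1 − n/N)·s²/n.
f = 7273/26760 = 0.27178625; Var(ȳ) = 0.72821375·1680/7273 = 0.16821107.
Var(Ŷ) = 26760² · 0.16821107 = 1.2045554 × 10^8.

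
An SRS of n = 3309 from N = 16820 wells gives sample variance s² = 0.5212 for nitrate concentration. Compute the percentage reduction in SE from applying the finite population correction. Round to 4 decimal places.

f = n/N = 3309/16820 = 0.19673008.
SE_no-fpc = √(s²/n) = 0.012550292; SE_fpc = √((1−f)s²/n) = 0.01124824.
Ratio = √(1−f) = 0.89625327. Reduction = 100·(1 − 0.89625327) = 10.3747%.

10.3747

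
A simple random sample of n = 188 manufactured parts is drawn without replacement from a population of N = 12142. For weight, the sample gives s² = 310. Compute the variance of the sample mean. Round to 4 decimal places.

1.6234

Under SRS without replacement, Var(ȳ) = (1 − f)·s²/n with f = n/N = 188/12142 = 0.01548345.
Var(ȳ) = (1 − 0.01548345)·310/188 = 0.98451655·1.6489362 = 1.623405.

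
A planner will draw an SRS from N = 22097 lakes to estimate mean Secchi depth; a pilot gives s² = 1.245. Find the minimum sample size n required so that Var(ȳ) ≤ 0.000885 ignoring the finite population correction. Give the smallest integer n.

1407

Without fpc, n₀ = s²/D = 1.245/0.000885 = 1406.7797.
Rounding up, n = 1407.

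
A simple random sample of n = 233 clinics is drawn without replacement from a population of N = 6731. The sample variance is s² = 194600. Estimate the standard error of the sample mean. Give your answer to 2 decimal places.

Under SRS without replacement, Var(ȳ) = (1 − f)·s²/n with f = n/N = 233/6731 = 0.03461596.
Var(ȳ) = (1 − 0.03461596)·194600/233 = 0.96538404·835.19313 = 806.28212.
SE(ȳ) = √(806.28212) = 28.40.

28.40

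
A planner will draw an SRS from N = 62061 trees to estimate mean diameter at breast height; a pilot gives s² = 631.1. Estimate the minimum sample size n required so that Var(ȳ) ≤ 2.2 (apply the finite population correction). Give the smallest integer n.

Without fpc, n₀ = s²/D = 631.1/2.2 = 286.8636.
With fpc, (1 − n/N)·s²/n ≤ D requires n ≥ n₀/(1 + n₀/N) = 286.8636/(1 + 286.8636/62061) = 285.5437.
Rounding up, n = 286.

286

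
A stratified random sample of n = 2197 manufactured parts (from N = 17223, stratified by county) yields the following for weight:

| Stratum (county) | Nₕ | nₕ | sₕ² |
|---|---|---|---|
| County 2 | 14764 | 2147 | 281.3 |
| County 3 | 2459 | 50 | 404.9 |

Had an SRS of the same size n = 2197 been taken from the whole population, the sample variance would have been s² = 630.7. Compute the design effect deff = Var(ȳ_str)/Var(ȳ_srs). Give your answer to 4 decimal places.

0.9742

Var(ȳ_str) = Σ Wₕ²(1−fₕ)sₕ²/nₕ with Wₕ = Nₕ/17223:
  County 2: (14764/17223)²·(1−2147/14764)·281.3/2147 = 0.082277336
  County 3: (2459/17223)²·(1−50/2459)·404.9/50 = 0.16171693
  → Var(ȳ_str) = 0.24399427.
Var(ȳ_srs) = (1 − 2197/17223)·630.7/2197 = 0.25045365.
deff = 0.24399427 / 0.25045365 = 0.9742.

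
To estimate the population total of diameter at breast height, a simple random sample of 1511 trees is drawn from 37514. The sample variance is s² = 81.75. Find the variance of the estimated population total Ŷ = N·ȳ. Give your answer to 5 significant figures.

Var(Ŷ) = N²·Var(ȳ) = N²·(1 − n/N)·s²/n.
f = 1511/37514 = 0.04027830; Var(ȳ) = 0.95972170·81.75/1511 = 0.051924056.
Var(Ŷ) = 37514² · 0.051924056 = 7.3072734 × 10^7.

7.3073 × 10^7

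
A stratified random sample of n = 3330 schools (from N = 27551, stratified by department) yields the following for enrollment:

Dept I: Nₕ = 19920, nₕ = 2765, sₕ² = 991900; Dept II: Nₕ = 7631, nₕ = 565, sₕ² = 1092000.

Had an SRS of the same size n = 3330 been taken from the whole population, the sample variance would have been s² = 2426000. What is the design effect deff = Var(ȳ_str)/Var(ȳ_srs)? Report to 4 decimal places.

Var(ȳ_str) = Σ Wₕ²(1−fₕ)sₕ²/nₕ with Wₕ = Nₕ/27551:
  Dept I: (19920/27551)²·(1−2765/19920)·991900/2765 = 161.50206
  Dept II: (7631/27551)²·(1−565/7631)·1092000/565 = 137.29494
  → Var(ȳ_str) = 298.797.
Var(ȳ_srs) = (1 − 3330/27551)·2426000/3330 = 640.47365.
deff = 298.797 / 640.47365 = 0.4665.

0.4665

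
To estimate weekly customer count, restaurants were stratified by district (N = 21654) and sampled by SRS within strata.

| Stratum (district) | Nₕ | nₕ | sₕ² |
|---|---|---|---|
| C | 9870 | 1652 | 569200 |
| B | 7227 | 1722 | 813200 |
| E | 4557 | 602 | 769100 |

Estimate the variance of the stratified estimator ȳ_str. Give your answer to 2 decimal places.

Var(ȳ_str) = Σₕ Wₕ²(1 − fₕ)sₕ²/nₕ with Wₕ = Nₕ/N, N = 21654.
C: Wₕ = 0.45580493; term = 0.45580493²·(1 − 0.16737589)·569200/1652 = 59.602143.
B: Wₕ = 0.33374896; term = 0.33374896²·(1 − 0.23827314)·813200/1722 = 40.068523.
E: Wₕ = 0.21044611; term = 0.21044611²·(1 − 0.13210445)·769100/602 = 49.106114.
Sum = 148.77678.

148.78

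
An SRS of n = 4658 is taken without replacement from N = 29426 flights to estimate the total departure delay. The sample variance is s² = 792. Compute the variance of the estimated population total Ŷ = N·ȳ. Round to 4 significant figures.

1.239 × 10^8

Var(Ŷ) = N²·Var(ȳ) = N²·(1 − n/N)·s²/n.
f = 4658/29426 = 0.15829539; Var(ȳ) = 0.84170461·792/4658 = 0.14311508.
Var(Ŷ) = 29426² · 0.14311508 = 1.2392184 × 10^8.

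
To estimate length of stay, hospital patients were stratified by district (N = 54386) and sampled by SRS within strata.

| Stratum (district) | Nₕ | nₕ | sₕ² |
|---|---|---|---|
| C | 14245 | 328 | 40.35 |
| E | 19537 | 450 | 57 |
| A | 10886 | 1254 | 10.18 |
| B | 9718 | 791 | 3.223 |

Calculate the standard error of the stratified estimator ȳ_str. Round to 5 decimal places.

Var(ȳ_str) = Σₕ Wₕ²(1 − fₕ)sₕ²/nₕ with Wₕ = Nₕ/N, N = 54386.
C: Wₕ = 0.26192402; term = 0.26192402²·(1 − 0.02302562)·40.35/328 = 0.0082452445.
E: Wₕ = 0.35922848; term = 0.35922848²·(1 − 0.02303322)·57/450 = 0.015969218.
A: Wₕ = 0.20016181; term = 0.20016181²·(1 − 0.11519383)·10.18/1254 = 2.8778013 × 10^-4.
B: Wₕ = 0.17868569; term = 0.17868569²·(1 − 0.08139535)·3.223/791 = 1.1950663 × 10^-4.
Sum = 0.024621749.
SE = √(0.024621749) = 0.15691.

0.15691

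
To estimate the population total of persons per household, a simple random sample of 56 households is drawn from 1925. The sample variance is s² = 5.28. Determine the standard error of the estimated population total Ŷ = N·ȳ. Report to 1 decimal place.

Var(Ŷ) = N²·Var(ȳ) = N²·(1 − n/N)·s²/n.
f = 56/1925 = 0.02909091; Var(ȳ) = 0.97090909·5.28/56 = 0.091542857.
Var(Ŷ) = 1925² · 0.091542857 = 339223.5.
SE(Ŷ) = √(339223.5) = 582.4.

582.4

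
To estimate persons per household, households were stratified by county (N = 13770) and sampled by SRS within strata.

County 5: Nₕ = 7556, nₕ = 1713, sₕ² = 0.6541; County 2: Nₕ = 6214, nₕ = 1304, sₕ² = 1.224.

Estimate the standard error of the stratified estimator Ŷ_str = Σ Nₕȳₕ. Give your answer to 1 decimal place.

Var(Ŷ_str) = Σₕ Nₕ²(1 − fₕ)sₕ²/nₕ.
County 5: 7556²·(1 − 1713/7556)·0.6541/1713 = 16858.333.
County 2: 6214²·(1 − 1304/6214)·1.224/1304 = 28638.915.
Sum = 45497.248.
SE = √(45497.248) = 213.3.

213.3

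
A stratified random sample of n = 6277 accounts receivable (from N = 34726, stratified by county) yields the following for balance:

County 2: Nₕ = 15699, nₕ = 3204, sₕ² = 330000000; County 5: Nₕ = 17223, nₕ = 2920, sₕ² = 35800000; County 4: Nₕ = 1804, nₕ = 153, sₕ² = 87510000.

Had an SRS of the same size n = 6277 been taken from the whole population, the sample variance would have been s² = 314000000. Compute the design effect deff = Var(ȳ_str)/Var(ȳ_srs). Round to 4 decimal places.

Var(ȳ_str) = Σ Wₕ²(1−fₕ)sₕ²/nₕ with Wₕ = Nₕ/34726:
  County 2: (15699/34726)²·(1−3204/15699)·330000000/3204 = 16754.064
  County 5: (17223/34726)²·(1−2920/17223)·35800000/2920 = 2504.532
  County 4: (1804/34726)²·(1−153/1804)·87510000/153 = 1412.6687
  → Var(ȳ_str) = 20671.265.
Var(ȳ_srs) = (1 − 6277/34726)·314000000/6277 = 40981.681.
deff = 20671.265 / 40981.681 = 0.5044.

0.5044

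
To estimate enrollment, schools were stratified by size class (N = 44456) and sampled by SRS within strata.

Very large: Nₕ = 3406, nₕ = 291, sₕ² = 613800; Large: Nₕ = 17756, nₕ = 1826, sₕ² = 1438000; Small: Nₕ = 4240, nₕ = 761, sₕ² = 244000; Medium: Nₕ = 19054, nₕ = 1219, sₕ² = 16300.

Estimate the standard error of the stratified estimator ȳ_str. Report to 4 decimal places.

Var(ȳ_str) = Σₕ Wₕ²(1 − fₕ)sₕ²/nₕ with Wₕ = Nₕ/N, N = 44456.
Very large: Wₕ = 0.07661508; term = 0.07661508²·(1 − 0.08543746)·613800/291 = 11.323373.
Large: Wₕ = 0.39940615; term = 0.39940615²·(1 − 0.10283848)·1438000/1826 = 112.70891.
Small: Wₕ = 0.09537520; term = 0.09537520²·(1 − 0.17948113)·244000/761 = 2.3931212.
Medium: Wₕ = 0.42860356; term = 0.42860356²·(1 − 0.06397607)·16300/1219 = 2.2992299.
Sum = 128.72463.
SE = √(128.72463) = 11.3457.

11.3457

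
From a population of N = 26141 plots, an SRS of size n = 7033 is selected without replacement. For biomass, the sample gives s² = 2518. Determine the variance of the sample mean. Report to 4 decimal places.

Under SRS without replacement, Var(ȳ) = (1 − f)·s²/n with f = n/N = 7033/26141 = 0.26904097.
Var(ȳ) = (1 − 0.26904097)·2518/7033 = 0.73095903·0.35802645 = 0.26170266.

0.2617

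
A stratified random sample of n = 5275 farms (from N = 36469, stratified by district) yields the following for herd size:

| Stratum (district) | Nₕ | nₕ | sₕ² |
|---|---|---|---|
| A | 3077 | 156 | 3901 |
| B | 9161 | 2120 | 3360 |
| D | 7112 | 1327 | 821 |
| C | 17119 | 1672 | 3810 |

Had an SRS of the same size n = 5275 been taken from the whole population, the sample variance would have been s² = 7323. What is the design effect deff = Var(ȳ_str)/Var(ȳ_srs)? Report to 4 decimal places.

Var(ȳ_str) = Σ Wₕ²(1−fₕ)sₕ²/nₕ with Wₕ = Nₕ/36469:
  A: (3077/36469)²·(1−156/3077)·3901/156 = 0.16899066
  B: (9161/36469)²·(1−2120/9161)·3360/2120 = 0.076865762
  D: (7112/36469)²·(1−1327/7112)·821/1327 = 0.019139017
  C: (17119/36469)²·(1−1672/17119)·3810/1672 = 0.45306815
  → Var(ȳ_str) = 0.71806359.
Var(ȳ_srs) = (1 − 5275/36469)·7323/5275 = 1.1874458.
deff = 0.71806359 / 1.1874458 = 0.6047.

0.6047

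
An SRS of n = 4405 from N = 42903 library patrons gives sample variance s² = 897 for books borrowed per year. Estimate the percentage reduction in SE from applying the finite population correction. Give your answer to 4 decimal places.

5.2727

f = n/N = 4405/42903 = 0.10267347.
SE_no-fpc = √(s²/n) = 0.45125629; SE_fpc = √((1−f)s²/n) = 0.42746299.
Ratio = √(1−f) = 0.94727321. Reduction = 100·(1 − 0.94727321) = 5.2727%.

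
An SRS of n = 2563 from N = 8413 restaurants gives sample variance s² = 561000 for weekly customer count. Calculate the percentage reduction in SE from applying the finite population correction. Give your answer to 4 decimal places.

16.6122

f = n/N = 2563/8413 = 0.30464757.
SE_no-fpc = √(s²/n) = 14.794733; SE_fpc = √((1−f)s²/n) = 12.337001.
Ratio = √(1−f) = 0.83387795. Reduction = 100·(1 − 0.83387795) = 16.6122%.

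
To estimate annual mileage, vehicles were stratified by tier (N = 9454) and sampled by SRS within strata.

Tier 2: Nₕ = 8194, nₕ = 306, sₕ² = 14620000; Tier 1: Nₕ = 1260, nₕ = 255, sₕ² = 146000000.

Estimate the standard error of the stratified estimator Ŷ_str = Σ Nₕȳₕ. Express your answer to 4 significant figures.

1.953 × 10^6

Var(Ŷ_str) = Σₕ Nₕ²(1 − fₕ)sₕ²/nₕ.
Tier 2: 8194²·(1 − 306/8194)·14620000/306 = 3.0880819 × 10^12.
Tier 1: 1260²·(1 − 255/1260)·146000000/255 = 7.2501882 × 10^11.
Sum = 3.8131007 × 10^12.
SE = √(3.8131007 × 10^12) = 1.953 × 10^6.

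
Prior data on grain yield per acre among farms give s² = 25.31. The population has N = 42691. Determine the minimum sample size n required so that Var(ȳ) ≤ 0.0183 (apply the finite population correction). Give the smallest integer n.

Without fpc, n₀ = s²/D = 25.31/0.0183 = 1383.0601.
With fpc, (1 − n/N)·s²/n ≤ D requires n ≥ n₀/(1 + n₀/N) = 1383.0601/(1 + 1383.0601/42691) = 1339.6592.
Rounding up, n = 1340.

1340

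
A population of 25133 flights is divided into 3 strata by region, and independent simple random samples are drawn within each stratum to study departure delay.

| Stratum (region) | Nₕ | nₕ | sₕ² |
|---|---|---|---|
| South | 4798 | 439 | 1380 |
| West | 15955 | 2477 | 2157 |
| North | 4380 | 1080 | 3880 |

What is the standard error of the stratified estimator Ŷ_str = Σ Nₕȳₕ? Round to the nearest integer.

Var(Ŷ_str) = Σₕ Nₕ²(1 − fₕ)sₕ²/nₕ.
South: 4798²·(1 − 439/4798)·1380/439 = 6.5744841 × 10^7.
West: 15955²·(1 − 2477/15955)·2157/2477 = 1.872606 × 10^8.
North: 4380²·(1 − 1080/4380)·3880/1080 = 5.1927333 × 10^7.
Sum = 3.0493277 × 10^8.
SE = √(3.0493277 × 10^8) = 17462.

17462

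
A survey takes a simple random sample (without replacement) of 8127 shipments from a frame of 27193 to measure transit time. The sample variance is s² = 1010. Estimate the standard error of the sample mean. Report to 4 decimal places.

0.2952

Under SRS without replacement, Var(ȳ) = (1 − f)·s²/n with f = n/N = 8127/27193 = 0.29886368.
Var(ȳ) = (1 − 0.29886368)·1010/8127 = 0.70113632·0.1242771 = 0.087135189.
SE(ȳ) = √(0.087135189) = 0.2952.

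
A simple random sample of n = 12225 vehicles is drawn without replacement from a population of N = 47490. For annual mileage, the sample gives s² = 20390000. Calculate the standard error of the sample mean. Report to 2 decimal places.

35.19

Under SRS without replacement, Var(ȳ) = (1 − f)·s²/n with f = n/N = 12225/47490 = 0.25742262.
Var(ȳ) = (1 − 0.25742262)·20390000/12225 = 0.74257738·1667.8937 = 1238.5401.
SE(ȳ) = √(1238.5401) = 35.19.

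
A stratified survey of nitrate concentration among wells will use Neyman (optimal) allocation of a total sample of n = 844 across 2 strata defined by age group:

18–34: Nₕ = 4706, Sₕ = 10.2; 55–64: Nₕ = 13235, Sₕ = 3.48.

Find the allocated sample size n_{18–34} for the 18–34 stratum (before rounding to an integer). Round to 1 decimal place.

Neyman allocation: nₕ = n·NₕSₕ / Σⱼ NⱼSⱼ.
Σ NⱼSⱼ = 4706·10.2 + 13235·3.48 = 94059.
n_{18–34} = 844·4706·10.2 / 94059 = 430.7.

430.7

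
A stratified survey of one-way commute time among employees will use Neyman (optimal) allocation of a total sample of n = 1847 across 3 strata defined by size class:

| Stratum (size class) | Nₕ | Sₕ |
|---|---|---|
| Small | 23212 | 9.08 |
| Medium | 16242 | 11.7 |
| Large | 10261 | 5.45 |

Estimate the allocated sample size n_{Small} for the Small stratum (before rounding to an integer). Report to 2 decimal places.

852.35

Neyman allocation: nₕ = n·NₕSₕ / Σⱼ NⱼSⱼ.
Σ NⱼSⱼ = 23212·9.08 + 16242·11.7 + 10261·5.45 = 456718.81.
n_{Small} = 1847·23212·9.08 / 456718.81 = 852.35.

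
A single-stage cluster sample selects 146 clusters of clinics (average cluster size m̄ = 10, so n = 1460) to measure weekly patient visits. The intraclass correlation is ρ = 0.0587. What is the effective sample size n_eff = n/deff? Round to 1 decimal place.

deff = 1 + (10 − 1)·0.0587 = 1 + 0.5283 = 1.5283.
n_eff = 1460 / 1.5283 = 955.3.

955.3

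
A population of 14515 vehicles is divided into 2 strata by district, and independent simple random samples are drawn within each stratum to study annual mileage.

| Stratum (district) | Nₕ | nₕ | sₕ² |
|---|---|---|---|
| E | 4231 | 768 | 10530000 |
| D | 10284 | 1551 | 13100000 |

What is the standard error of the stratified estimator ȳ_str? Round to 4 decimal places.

67.4827

Var(ȳ_str) = Σₕ Wₕ²(1 − fₕ)sₕ²/nₕ with Wₕ = Nₕ/N, N = 14515.
E: Wₕ = 0.29149156; term = 0.29149156²·(1 − 0.18151737)·10530000/768 = 953.51732.
D: Wₕ = 0.70850844; term = 0.70850844²·(1 − 0.15081680)·13100000/1551 = 3600.4016.
Sum = 4553.9189.
SE = √(4553.9189) = 67.4827.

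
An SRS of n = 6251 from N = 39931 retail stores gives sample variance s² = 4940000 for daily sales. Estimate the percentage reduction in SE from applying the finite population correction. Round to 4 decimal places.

8.1602

f = n/N = 6251/39931 = 0.15654504.
SE_no-fpc = √(s²/n) = 28.111805; SE_fpc = √((1−f)s²/n) = 25.817826.
Ratio = √(1−f) = 0.91839804. Reduction = 100·(1 − 0.91839804) = 8.1602%.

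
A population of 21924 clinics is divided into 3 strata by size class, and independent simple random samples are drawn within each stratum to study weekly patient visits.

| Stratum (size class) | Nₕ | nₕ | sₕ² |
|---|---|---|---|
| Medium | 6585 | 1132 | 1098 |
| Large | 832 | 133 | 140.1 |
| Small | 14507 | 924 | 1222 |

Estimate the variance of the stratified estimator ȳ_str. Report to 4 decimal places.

0.6159

Var(ȳ_str) = Σₕ Wₕ²(1 − fₕ)sₕ²/nₕ with Wₕ = Nₕ/N, N = 21924.
Medium: Wₕ = 0.30035577; term = 0.30035577²·(1 − 0.17190585)·1098/1132 = 0.072461547.
Large: Wₕ = 0.03794928; term = 0.03794928²·(1 − 0.15985577)·140.1/133 = 0.0012745222.
Small: Wₕ = 0.66169495; term = 0.66169495²·(1 − 0.06369339)·1222/924 = 0.54216685.
Sum = 0.61590292.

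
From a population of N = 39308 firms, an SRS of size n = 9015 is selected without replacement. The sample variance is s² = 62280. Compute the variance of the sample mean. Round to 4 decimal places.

Under SRS without replacement, Var(ȳ) = (1 − f)·s²/n with f = n/N = 9015/39308 = 0.22934263.
Var(ȳ) = (1 − 0.22934263)·62280/9015 = 0.77065737·6.9084859 = 5.3240756.

5.3241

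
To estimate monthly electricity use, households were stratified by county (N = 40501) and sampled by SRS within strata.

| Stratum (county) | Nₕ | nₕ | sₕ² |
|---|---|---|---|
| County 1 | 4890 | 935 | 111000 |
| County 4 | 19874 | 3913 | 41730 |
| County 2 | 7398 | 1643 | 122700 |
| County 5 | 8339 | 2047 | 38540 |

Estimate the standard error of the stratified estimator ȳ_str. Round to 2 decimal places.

Var(ȳ_str) = Σₕ Wₕ²(1 − fₕ)sₕ²/nₕ with Wₕ = Nₕ/N, N = 40501.
County 1: Wₕ = 0.12073776; term = 0.12073776²·(1 − 0.19120654)·111000/935 = 1.3997008.
County 4: Wₕ = 0.49070393; term = 0.49070393²·(1 − 0.19689041)·41730/3913 = 2.0623028.
County 2: Wₕ = 0.18266216; term = 0.18266216²·(1 − 0.22208705)·122700/1643 = 1.9383632.
County 5: Wₕ = 0.20589615; term = 0.20589615²·(1 − 0.24547308)·38540/2047 = 0.60223371.
Sum = 6.0026005.
SE = √(6.0026005) = 2.45.

2.45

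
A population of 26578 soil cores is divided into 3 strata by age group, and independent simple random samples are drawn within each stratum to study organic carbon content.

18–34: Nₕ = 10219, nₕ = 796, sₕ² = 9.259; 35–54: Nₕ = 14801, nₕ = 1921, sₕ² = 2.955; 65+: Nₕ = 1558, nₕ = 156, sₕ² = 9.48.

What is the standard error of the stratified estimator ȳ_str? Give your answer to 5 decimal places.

0.04678

Var(ȳ_str) = Σₕ Wₕ²(1 − fₕ)sₕ²/nₕ with Wₕ = Nₕ/N, N = 26578.
18–34: Wₕ = 0.38449093; term = 0.38449093²·(1 − 0.07789412)·9.259/796 = 0.0015856379.
35–54: Wₕ = 0.55688916; term = 0.55688916²·(1 − 0.12978853)·2.955/1921 = 4.1513796 × 10^-4.
65+: Wₕ = 0.05861991; term = 0.05861991²·(1 − 0.10012837)·9.48/156 = 1.8791204 × 10^-4.
Sum = 0.0021886879.
SE = √(0.0021886879) = 0.04678.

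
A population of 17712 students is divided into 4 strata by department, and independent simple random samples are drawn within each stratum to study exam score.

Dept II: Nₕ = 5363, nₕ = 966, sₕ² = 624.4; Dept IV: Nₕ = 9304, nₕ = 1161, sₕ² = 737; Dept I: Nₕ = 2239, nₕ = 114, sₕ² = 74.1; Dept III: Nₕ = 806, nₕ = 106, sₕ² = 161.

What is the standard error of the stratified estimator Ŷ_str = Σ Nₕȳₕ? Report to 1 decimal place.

8202.8

Var(Ŷ_str) = Σₕ Nₕ²(1 − fₕ)sₕ²/nₕ.
Dept II: 5363²·(1 − 966/5363)·624.4/966 = 1.5242283 × 10^7.
Dept IV: 9304²·(1 − 1161/9304)·737/1161 = 4.8093835 × 10^7.
Dept I: 2239²·(1 − 114/2239)·74.1/114 = 3.0926188 × 10^6.
Dept III: 806²·(1 − 106/806)·161/106 = 856945.28.
Sum = 6.7285682 × 10^7.
SE = √(6.7285682 × 10^7) = 8202.8.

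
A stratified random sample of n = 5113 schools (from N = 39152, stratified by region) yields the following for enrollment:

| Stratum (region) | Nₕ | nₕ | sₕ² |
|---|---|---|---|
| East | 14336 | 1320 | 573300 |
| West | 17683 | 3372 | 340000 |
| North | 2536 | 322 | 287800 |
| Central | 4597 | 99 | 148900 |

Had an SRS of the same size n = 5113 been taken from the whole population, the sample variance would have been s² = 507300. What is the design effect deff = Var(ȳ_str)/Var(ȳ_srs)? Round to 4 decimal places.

Var(ȳ_str) = Σ Wₕ²(1−fₕ)sₕ²/nₕ with Wₕ = Nₕ/39152:
  East: (14336/39152)²·(1−1320/14336)·573300/1320 = 52.869553
  West: (17683/39152)²·(1−3372/17683)·340000/3372 = 16.64598
  North: (2536/39152)²·(1−322/2536)·287800/322 = 3.2738131
  Central: (4597/39152)²·(1−99/4597)·148900/99 = 20.288295
  → Var(ȳ_str) = 93.077641.
Var(ȳ_srs) = (1 − 5113/39152)·507300/5113 = 86.260488.
deff = 93.077641 / 86.260488 = 1.0790.

1.0790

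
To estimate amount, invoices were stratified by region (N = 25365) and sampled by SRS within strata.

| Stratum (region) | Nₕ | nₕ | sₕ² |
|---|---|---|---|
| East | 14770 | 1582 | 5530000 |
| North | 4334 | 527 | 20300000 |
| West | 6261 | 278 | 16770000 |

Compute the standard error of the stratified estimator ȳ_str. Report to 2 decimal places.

Var(ȳ_str) = Σₕ Wₕ²(1 − fₕ)sₕ²/nₕ with Wₕ = Nₕ/N, N = 25365.
East: Wₕ = 0.58229844; term = 0.58229844²·(1 − 0.10710900)·5530000/1582 = 1058.2989.
North: Wₕ = 0.17086537; term = 0.17086537²·(1 − 0.12159668)·20300000/527 = 987.84197.
West: Wₕ = 0.24683619; term = 0.24683619²·(1 − 0.04440185)·16770000/278 = 3512.2162.
Sum = 5558.3571.
SE = √(5558.3571) = 74.55.

74.55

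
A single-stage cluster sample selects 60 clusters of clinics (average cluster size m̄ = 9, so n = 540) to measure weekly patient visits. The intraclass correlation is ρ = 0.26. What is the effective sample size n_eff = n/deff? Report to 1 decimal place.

deff = 1 + (9 − 1)·0.26 = 1 + 2.08 = 3.08.
n_eff = 540 / 3.08 = 175.3.

175.3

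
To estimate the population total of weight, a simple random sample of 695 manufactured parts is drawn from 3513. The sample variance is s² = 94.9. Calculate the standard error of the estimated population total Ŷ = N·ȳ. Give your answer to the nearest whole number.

1163

Var(Ŷ) = N²·Var(ȳ) = N²·(1 − n/N)·s²/n.
f = 695/3513 = 0.19783661; Var(ȳ) = 0.80216339·94.9/695 = 0.10953281.
Var(Ŷ) = 3513² · 0.10953281 = 1.3517629 × 10^6.
SE(Ŷ) = √(1.3517629 × 10^6) = 1163.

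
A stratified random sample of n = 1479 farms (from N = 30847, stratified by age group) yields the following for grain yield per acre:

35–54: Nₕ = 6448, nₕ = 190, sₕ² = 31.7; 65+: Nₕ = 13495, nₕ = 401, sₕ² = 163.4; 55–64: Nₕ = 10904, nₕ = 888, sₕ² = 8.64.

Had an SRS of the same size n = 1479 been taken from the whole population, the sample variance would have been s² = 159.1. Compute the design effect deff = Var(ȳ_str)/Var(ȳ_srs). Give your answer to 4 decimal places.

Var(ȳ_str) = Σ Wₕ²(1−fₕ)sₕ²/nₕ with Wₕ = Nₕ/30847:
  35–54: (6448/30847)²·(1−190/6448)·31.7/190 = 0.0070752271
  65+: (13495/30847)²·(1−401/13495)·163.4/401 = 0.075670576
  55–64: (10904/30847)²·(1−888/10904)·8.64/888 = 0.0011167477
  → Var(ȳ_str) = 0.083862551.
Var(ȳ_srs) = (1 − 1479/30847)·159.1/1479 = 0.10241497.
deff = 0.083862551 / 0.10241497 = 0.8189.

0.8189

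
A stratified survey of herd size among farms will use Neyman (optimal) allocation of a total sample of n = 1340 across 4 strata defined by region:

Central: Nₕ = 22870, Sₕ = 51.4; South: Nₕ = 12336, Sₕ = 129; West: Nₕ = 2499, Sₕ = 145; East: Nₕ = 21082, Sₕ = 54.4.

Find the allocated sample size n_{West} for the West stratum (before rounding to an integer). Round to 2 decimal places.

113.55

Neyman allocation: nₕ = n·NₕSₕ / Σⱼ NⱼSⱼ.
Σ NⱼSⱼ = 22870·51.4 + 12336·129 + 2499·145 + 21082·54.4 = 4.2760778 × 10^6.
n_{West} = 1340·2499·145 / (4.2760778 × 10^6) = 113.55.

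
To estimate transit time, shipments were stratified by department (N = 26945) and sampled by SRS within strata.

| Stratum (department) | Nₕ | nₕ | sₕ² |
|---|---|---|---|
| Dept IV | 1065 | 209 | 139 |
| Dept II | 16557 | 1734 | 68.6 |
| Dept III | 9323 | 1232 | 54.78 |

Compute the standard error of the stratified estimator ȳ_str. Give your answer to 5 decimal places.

Var(ȳ_str) = Σₕ Wₕ²(1 − fₕ)sₕ²/nₕ with Wₕ = Nₕ/N, N = 26945.
Dept IV: Wₕ = 0.03952496; term = 0.03952496²·(1 − 0.19624413)·139/209 = 8.3509428 × 10^-4.
Dept II: Wₕ = 0.61447393; term = 0.61447393²·(1 − 0.10472912)·68.6/1734 = 0.013373233.
Dept III: Wₕ = 0.34600111; term = 0.34600111²·(1 − 0.13214630)·54.78/1232 = 0.00461969.
Sum = 0.018828017.
SE = √(0.018828017) = 0.13722.

0.13722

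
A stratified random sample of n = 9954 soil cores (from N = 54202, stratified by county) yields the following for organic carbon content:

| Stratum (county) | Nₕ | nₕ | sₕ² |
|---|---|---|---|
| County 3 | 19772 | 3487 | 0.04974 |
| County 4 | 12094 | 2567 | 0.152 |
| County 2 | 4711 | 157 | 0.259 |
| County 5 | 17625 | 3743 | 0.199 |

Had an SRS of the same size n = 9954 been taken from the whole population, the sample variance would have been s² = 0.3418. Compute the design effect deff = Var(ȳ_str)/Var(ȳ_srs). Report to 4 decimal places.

0.7263

Var(ȳ_str) = Σ Wₕ²(1−fₕ)sₕ²/nₕ with Wₕ = Nₕ/54202:
  County 3: (19772/54202)²·(1−3487/19772)·0.04974/3487 = 1.5633693 × 10^-6
  County 4: (12094/54202)²·(1−2567/12094)·0.152/2567 = 2.3222727 × 10^-6
  County 2: (4711/54202)²·(1−157/4711)·0.259/157 = 1.2046909 × 10^-5
  County 5: (17625/54202)²·(1−3743/17625)·0.199/3743 = 4.4277571 × 10^-6
  → Var(ȳ_str) = 2.0360308 × 10^-5.
Var(ȳ_srs) = (1 − 9954/54202)·0.3418/9954 = 2.8031914 × 10^-5.
deff = (2.0360308 × 10^-5) / (2.8031914 × 10^-5) = 0.7263.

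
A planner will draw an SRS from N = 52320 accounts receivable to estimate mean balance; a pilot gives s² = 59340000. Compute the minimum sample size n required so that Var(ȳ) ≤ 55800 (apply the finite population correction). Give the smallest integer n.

1043

Without fpc, n₀ = s²/D = 59340000/55800 = 1063.4409.
With fpc, (1 − n/N)·s²/n ≤ D requires n ≥ n₀/(1 + n₀/N) = 1063.4409/(1 + 1063.4409/52320) = 1042.2563.
Rounding up, n = 1043.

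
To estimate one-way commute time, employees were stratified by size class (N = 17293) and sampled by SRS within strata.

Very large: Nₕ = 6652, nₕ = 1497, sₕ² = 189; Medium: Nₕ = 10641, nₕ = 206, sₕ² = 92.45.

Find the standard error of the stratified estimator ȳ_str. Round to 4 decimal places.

0.4256

Var(ȳ_str) = Σₕ Wₕ²(1 − fₕ)sₕ²/nₕ with Wₕ = Nₕ/N, N = 17293.
Very large: Wₕ = 0.38466432; term = 0.38466432²·(1 − 0.22504510)·189/1497 = 0.014477055.
Medium: Wₕ = 0.61533568; term = 0.61533568²·(1 − 0.01935908)·92.45/206 = 0.16663795.
Sum = 0.18111501.
SE = √(0.18111501) = 0.4256.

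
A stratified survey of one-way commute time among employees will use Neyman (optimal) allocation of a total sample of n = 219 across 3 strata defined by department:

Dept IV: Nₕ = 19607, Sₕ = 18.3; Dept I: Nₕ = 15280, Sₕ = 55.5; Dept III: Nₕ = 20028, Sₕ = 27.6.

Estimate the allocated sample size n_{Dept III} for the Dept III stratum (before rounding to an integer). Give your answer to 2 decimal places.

Neyman allocation: nₕ = n·NₕSₕ / Σⱼ NⱼSⱼ.
Σ NⱼSⱼ = 19607·18.3 + 15280·55.5 + 20028·27.6 = 1.7596209 × 10^6.
n_{Dept III} = 219·20028·27.6 / (1.7596209 × 10^6) = 68.80.

68.80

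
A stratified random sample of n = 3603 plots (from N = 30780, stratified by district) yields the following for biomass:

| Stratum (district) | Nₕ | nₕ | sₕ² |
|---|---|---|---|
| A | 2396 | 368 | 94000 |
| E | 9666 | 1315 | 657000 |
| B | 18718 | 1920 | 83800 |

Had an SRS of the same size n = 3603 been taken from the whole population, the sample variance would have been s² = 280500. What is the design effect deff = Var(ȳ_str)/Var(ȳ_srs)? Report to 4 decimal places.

0.8491

Var(ȳ_str) = Σ Wₕ²(1−fₕ)sₕ²/nₕ with Wₕ = Nₕ/30780:
  A: (2396/30780)²·(1−368/2396)·94000/368 = 1.3100793
  E: (9666/30780)²·(1−1315/9666)·657000/1315 = 42.568433
  B: (18718/30780)²·(1−1920/18718)·83800/1920 = 14.485136
  → Var(ȳ_str) = 58.363648.
Var(ȳ_srs) = (1 − 3603/30780)·280500/3603 = 68.73873.
deff = 58.363648 / 68.73873 = 0.8491.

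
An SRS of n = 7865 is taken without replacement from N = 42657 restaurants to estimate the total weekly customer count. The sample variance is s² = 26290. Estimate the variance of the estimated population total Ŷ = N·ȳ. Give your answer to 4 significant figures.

4.961 × 10^9

Var(Ŷ) = N²·Var(ȳ) = N²·(1 − n/N)·s²/n.
f = 7865/42657 = 0.18437771; Var(ȳ) = 0.81562229·26290/7865 = 2.7263458.
Var(Ŷ) = 42657² · 2.7263458 = 4.9609124 × 10^9.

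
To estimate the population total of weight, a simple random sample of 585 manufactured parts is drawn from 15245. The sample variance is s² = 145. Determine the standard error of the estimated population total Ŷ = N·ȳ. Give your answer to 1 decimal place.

7442.8

Var(Ŷ) = N²·Var(ȳ) = N²·(1 − n/N)·s²/n.
f = 585/15245 = 0.03837324; Var(ȳ) = 0.96162676·145/585 = 0.23835193.
Var(Ŷ) = 15245² · 0.23835193 = 5.5395378 × 10^7.
SE(Ŷ) = √(5.5395378 × 10^7) = 7442.8.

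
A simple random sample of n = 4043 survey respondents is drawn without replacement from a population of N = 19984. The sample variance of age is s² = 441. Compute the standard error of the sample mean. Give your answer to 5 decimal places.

0.29497

Under SRS without replacement, Var(ȳ) = (1 − f)·s²/n with f = n/N = 4043/19984 = 0.20231185.
Var(ȳ) = (1 − 0.20231185)·441/4043 = 0.79768815·0.10907742 = 0.087009764.
SE(ȳ) = √(0.087009764) = 0.29497.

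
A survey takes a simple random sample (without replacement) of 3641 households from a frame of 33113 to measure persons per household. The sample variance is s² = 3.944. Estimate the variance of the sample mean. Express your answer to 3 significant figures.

Under SRS without replacement, Var(ȳ) = (1 − f)·s²/n with f = n/N = 3641/33113 = 0.10995681.
Var(ȳ) = (1 − 0.10995681)·3.944/3641 = 0.89004319·0.0010832189 = 9.641116 × 10^-4.

9.64 × 10^-4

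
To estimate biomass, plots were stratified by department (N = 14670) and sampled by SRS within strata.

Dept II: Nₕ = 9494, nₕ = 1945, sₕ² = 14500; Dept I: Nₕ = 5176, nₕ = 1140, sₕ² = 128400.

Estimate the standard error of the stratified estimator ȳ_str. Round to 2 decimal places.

3.66

Var(ȳ_str) = Σₕ Wₕ²(1 − fₕ)sₕ²/nₕ with Wₕ = Nₕ/N, N = 14670.
Dept II: Wₕ = 0.64717110; term = 0.64717110²·(1 − 0.20486623)·14500/1945 = 2.4827147.
Dept I: Wₕ = 0.35282890; term = 0.35282890²·(1 − 0.22024730)·128400/1140 = 10.933152.
Sum = 13.415867.
SE = √(13.415867) = 3.66.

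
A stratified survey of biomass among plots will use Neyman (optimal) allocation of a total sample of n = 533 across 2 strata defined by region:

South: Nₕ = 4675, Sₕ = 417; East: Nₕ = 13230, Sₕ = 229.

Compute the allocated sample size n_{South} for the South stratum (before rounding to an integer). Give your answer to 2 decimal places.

208.68

Neyman allocation: nₕ = n·NₕSₕ / Σⱼ NⱼSⱼ.
Σ NⱼSⱼ = 4675·417 + 13230·229 = 4.979145 × 10^6.
n_{South} = 533·4675·417 / (4.979145 × 10^6) = 208.68.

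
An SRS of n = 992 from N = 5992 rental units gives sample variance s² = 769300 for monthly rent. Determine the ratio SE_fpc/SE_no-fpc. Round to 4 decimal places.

f = n/N = 992/5992 = 0.16555407.
SE_no-fpc = √(s²/n) = 27.847873; SE_fpc = √((1−f)s²/n) = 25.438478.
Ratio = √(1−f) = 0.91348012.

0.9135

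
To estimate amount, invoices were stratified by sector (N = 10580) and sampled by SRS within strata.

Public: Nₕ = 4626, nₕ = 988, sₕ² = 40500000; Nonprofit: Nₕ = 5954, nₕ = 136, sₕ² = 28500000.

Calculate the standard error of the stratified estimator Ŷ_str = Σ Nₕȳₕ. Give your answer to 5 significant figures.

Var(Ŷ_str) = Σₕ Nₕ²(1 − fₕ)sₕ²/nₕ.
Public: 4626²·(1 − 988/4626)·40500000/988 = 6.8986864 × 10^11.
Nonprofit: 5954²·(1 − 136/5954)·28500000/136 = 7.2591956 × 10^12.
Sum = 7.9490642 × 10^12.
SE = √(7.9490642 × 10^12) = 2.8194 × 10^6.

2.8194 × 10^6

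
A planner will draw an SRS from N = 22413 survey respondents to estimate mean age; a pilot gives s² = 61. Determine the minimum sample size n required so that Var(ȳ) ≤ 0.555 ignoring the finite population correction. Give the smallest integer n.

110

Without fpc, n₀ = s²/D = 61/0.555 = 109.9099.
Rounding up, n = 110.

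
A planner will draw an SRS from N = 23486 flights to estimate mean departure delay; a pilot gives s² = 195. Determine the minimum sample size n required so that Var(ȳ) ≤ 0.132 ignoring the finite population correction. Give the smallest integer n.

Without fpc, n₀ = s²/D = 195/0.132 = 1477.2727.
Rounding up, n = 1478.

1478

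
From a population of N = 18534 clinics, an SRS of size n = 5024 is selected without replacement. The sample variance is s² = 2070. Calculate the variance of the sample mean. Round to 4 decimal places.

Under SRS without replacement, Var(ȳ) = (1 − f)·s²/n with f = n/N = 5024/18534 = 0.27106939.
Var(ȳ) = (1 − 0.27106939)·2070/5024 = 0.72893061·0.41202229 = 0.30033566.

0.3003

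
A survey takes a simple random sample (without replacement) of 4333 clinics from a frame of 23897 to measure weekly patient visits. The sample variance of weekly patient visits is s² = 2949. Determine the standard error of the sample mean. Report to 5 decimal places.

0.74645

Under SRS without replacement, Var(ȳ) = (1 − f)·s²/n with f = n/N = 4333/23897 = 0.18131983.
Var(ȳ) = (1 − 0.18131983)·2949/4333 = 0.81868017·0.68059081 = 0.5571862.
SE(ȳ) = √(0.5571862) = 0.74645.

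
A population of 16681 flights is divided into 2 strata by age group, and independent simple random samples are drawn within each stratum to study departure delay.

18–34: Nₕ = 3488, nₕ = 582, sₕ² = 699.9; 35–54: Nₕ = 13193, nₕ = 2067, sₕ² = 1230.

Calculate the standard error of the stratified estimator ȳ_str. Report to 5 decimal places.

0.59809

Var(ȳ_str) = Σₕ Wₕ²(1 − fₕ)sₕ²/nₕ with Wₕ = Nₕ/N, N = 16681.
18–34: Wₕ = 0.20910017; term = 0.20910017²·(1 − 0.16685780)·699.9/582 = 0.04380674.
35–54: Wₕ = 0.79089983; term = 0.79089983²·(1 − 0.15667399)·1230/2067 = 0.31390851.
Sum = 0.35771525.
SE = √(0.35771525) = 0.59809.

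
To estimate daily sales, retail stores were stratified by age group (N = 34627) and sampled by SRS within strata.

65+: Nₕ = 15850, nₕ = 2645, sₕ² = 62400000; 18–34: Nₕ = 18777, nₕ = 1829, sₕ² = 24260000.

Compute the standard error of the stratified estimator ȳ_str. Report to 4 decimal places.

Var(ȳ_str) = Σₕ Wₕ²(1 − fₕ)sₕ²/nₕ with Wₕ = Nₕ/N, N = 34627.
65+: Wₕ = 0.45773529; term = 0.45773529²·(1 − 0.16687697)·62400000/2645 = 4118.0997.
18–34: Wₕ = 0.54226471; term = 0.54226471²·(1 − 0.09740640)·24260000/1829 = 3520.4001.
Sum = 7638.4998.
SE = √(7638.4998) = 87.3985.

87.3985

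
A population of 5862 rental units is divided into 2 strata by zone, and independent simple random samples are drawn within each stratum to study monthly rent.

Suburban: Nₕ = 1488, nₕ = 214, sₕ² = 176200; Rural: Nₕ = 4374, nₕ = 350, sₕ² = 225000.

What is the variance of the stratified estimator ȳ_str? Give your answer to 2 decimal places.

Var(ȳ_str) = Σₕ Wₕ²(1 − fₕ)sₕ²/nₕ with Wₕ = Nₕ/N, N = 5862.
Suburban: Wₕ = 0.25383828; term = 0.25383828²·(1 − 0.14381720)·176200/214 = 45.422691.
Rural: Wₕ = 0.74616172; term = 0.74616172²·(1 − 0.08001829)·225000/350 = 329.27564.
Sum = 374.69833.

374.70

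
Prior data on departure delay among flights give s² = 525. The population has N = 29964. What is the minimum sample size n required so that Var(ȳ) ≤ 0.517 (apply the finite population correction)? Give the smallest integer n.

Without fpc, n₀ = s²/D = 525/0.517 = 1015.4739.
With fpc, (1 − n/N)·s²/n ≤ D requires n ≥ n₀/(1 + n₀/N) = 1015.4739/(1 + 1015.4739/29964) = 982.1878.
Rounding up, n = 983.

983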